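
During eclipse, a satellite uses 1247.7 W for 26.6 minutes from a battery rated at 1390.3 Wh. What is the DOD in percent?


E_used = P * t / 60 = 1247.7 * 26.6 / 60 = 553.1470 Wh
DOD = E_used / E_total * 100 = 553.1470 / 1390.3 * 100
DOD = 39.7862 %

39.7862 %


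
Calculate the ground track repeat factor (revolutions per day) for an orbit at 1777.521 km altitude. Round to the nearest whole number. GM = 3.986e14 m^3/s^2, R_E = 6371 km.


r = 8.148521e+06 m
T = 2*pi*sqrt(r^3/mu) = 7320.3089 s = 122.0051 min
revs/day = 1440 / 122.0051 = 11.8028
Rounded: 12 revolutions per day

12 revolutions per day


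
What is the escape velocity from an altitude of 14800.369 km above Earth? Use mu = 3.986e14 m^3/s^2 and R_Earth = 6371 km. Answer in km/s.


r = 6371.0 + 14800.369 = 21171.3690 km = 2.1171369e+07 m
v_esc = sqrt(2*mu/r) = sqrt(2*3.986e14 / 2.1171369e+07)
v_esc = 6136.3366 m/s = 6.1363 km/s

6.1363 km/s


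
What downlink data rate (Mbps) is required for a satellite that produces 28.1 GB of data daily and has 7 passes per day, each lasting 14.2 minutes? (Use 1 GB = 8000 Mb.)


total contact time = 7 * 14.2 * 60 = 5964.0000 s
data = 28.1 GB = 224800.0000 Mb
rate = 224800.0000 / 5964.0000 = 37.6928 Mbps

37.6928 Mbps


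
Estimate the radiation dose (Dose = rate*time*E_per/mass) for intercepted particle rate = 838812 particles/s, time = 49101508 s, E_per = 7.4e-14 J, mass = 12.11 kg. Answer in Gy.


Total energy deposited = rate * time * E_per
  = 838812 * 49101508 * 7.4e-14 = 3.0478 J
Dose = E_total / mass = 3.0478 / 12.11
Dose = 0.251679 Gy

0.2517 Gy


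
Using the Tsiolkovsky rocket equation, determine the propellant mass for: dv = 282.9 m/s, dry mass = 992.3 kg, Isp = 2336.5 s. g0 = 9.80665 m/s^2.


ve = Isp * g0 = 2336.5 * 9.80665 = 22913.237725 m/s
mass ratio = exp(dv/ve) = exp(282.9/22913.237725) = 1.01242311
m_prop = m_dry * (mr - 1) = 992.3 * (1.01242311 - 1)
m_prop = 12.3275 kg

12.3275 kg


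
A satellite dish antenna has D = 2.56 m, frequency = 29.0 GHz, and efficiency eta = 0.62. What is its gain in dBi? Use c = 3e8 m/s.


lambda = c/f = 3e8 / 2.9e+10 = 0.01034483 m
G = eta*(pi*D/lambda)^2 = 0.62*(pi*2.56/0.01034483)^2
G = 374735.5126 (linear)
G = 10*log10(374735.5126) = 55.7372 dBi

55.7372 dBi


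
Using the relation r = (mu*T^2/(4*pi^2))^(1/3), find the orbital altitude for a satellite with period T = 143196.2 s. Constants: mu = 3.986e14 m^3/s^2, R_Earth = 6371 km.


T = 143196.2 s
r = (mu*T^2/(4*pi^2))^(1/3) = (3.986e14 * 143196.2^2 / (4*pi^2))^(1/3)
r = 5.9158004e+07 m = 59158.0043 km
alt = r - R_E = 59158.0043 - 6371 = 52787.0043 km

52787.0043 km


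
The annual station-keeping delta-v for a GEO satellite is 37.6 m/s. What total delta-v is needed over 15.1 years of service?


dV = rate * years = 37.6 * 15.1
dV = 567.7600 m/s

567.7600 m/s


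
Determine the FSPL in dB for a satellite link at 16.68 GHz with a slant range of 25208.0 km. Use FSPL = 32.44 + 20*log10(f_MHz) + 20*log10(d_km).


f = 16.68 GHz = 16680.0000 MHz
d = 25208.0 km
FSPL = 32.44 + 20*log10(16680.0000) + 20*log10(25208.0)
FSPL = 32.44 + 84.4439 + 88.0308
FSPL = 204.9147 dB

204.9147 dB


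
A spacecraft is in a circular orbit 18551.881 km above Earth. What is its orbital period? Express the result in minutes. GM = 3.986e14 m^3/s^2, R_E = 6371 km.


r = 24922.8810 km = 2.4922881e+07 m
T = 2*pi*sqrt(r^3/mu) = 2*pi*sqrt(1.5480847e+22 / 3.986e14)
T = 39156.9257 s = 652.6154 min

652.6154 minutes


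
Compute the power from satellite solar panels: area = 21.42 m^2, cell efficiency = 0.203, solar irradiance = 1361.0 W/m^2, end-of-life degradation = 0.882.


P = area * eta * S * degradation
P = 21.42 * 0.203 * 1361.0 * 0.882
P = 5219.6600 W

5219.6600 W


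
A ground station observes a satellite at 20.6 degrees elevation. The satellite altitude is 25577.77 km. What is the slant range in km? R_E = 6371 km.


h = 25577.77 km, el = 20.6 deg
d = -R_E*sin(el) + sqrt((R_E*sin(el))^2 + 2*R_E*h + h^2)
d = -6371.0000*sin(0.3595378) + sqrt((6371.0000*0.3518416)^2 + 2*6371.0000*25577.77 + 25577.77^2)
d = 29145.6588 km

29145.6588 km


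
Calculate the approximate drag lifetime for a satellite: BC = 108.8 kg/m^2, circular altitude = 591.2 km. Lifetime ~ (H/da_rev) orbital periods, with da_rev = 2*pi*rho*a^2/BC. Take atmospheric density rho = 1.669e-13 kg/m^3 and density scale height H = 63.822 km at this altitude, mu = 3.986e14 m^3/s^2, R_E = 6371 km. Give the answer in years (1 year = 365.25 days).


a = R_E + alt = 6962.2000 km = 6.9622e+06 m
da_rev = 2*pi*rho*a^2/BC = 2*pi*1.669e-13*(6.9622e+06)^2/108.8 = 0.467197273 m per revolution
N = H/da_rev = 63822.0000 m / 0.467197273 m = 136606.1055 revolutions
P = 2*pi*sqrt(a^3/mu) = 5781.3726 s
lifetime = N*P = 136606.1055 * 5781.3726 = 7.897708e+08 s = 9140.8658 days
years = 9140.8658 / 365.25 = 25.0263 years

25.0263 years


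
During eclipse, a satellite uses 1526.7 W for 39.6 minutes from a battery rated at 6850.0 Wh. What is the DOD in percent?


E_used = P * t / 60 = 1526.7 * 39.6 / 60 = 1007.6220 Wh
DOD = E_used / E_total * 100 = 1007.6220 / 6850.0 * 100
DOD = 14.7098 %

14.7098 %


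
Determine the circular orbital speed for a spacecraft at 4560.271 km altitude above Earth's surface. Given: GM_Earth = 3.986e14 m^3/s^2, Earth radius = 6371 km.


r = R_E + alt = 6371.0 + 4560.271 = 10931.2710 km = 1.0931271e+07 m
v = sqrt(mu/r) = sqrt(3.986e14 / 1.0931271e+07) = 6038.5590 m/s = 6.0386 km/s

6.0386 km/s


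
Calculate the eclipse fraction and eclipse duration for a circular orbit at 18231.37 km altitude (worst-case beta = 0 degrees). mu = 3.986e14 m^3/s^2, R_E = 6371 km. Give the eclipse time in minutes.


r = 24602.3700 km
T = 640.0669 min
Eclipse fraction = arcsin(R_E/r)/pi = arcsin(6371.0000/24602.3700)/pi
= arcsin(0.2589588)/pi = 0.08337939
Eclipse duration = 0.08337939 * 640.0669 = 53.3684 min

53.3684 minutes


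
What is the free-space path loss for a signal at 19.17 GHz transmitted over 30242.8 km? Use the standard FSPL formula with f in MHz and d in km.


f = 19.17 GHz = 19170.0000 MHz
d = 30242.8 km
FSPL = 32.44 + 20*log10(19170.0000) + 20*log10(30242.8)
FSPL = 32.44 + 85.6524 + 89.6124
FSPL = 207.7049 dB

207.7049 dB


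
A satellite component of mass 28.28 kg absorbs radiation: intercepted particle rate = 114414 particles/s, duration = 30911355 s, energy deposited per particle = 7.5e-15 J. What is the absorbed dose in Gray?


Total energy deposited = rate * time * E_per
  = 114414 * 30911355 * 7.5e-15 = 0.02652519 J
Dose = E_total / mass = 0.02652519 / 28.28
Dose = 9.3794867e-04 Gy

9.3795e-04 Gy


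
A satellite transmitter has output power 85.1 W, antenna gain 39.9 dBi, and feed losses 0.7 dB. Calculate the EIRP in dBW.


Pt = 85.1 W = 19.2993 dBW
EIRP = Pt_dBW + Gt - losses = 19.2993 + 39.9 - 0.7 = 58.4993 dBW

58.4993 dBW


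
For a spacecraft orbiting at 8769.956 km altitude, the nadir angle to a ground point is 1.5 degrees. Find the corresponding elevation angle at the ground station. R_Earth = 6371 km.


r = R_E + alt = 15140.9560 km
Law of sines in the satellite / Earth-center / ground-point triangle:
  sin(nadir)/R_E = sin(90 + el)/r  =>  cos(el) = (r/R_E)*sin(nadir)
cos(el) = (15140.9560 / 6371.0000) * sin(1.5 deg) = 0.06221065
el = arccos(0.06221065) = 86.4333 deg
(Earth-central angle = 90 - nadir - el = 2.0667 deg)

86.4333 degrees


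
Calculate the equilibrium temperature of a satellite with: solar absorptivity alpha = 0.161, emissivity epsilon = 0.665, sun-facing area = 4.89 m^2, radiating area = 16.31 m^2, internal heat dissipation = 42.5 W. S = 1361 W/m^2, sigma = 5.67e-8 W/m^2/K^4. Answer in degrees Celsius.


Numerator = alpha*S*A_sun + Q_int = 0.161*1361*4.89 + 42.5 = 1114.0017 W
Denominator = eps*sigma*A_rad = 0.665*5.67e-8*16.31 = 6.149767e-07 W/K^4
T^4 = 1.8114535e+09 K^4
T = 206.3036 K = -66.8464 C

-66.8464 degrees Celsius


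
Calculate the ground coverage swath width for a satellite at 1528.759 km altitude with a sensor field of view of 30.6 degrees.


FOV = 30.6 deg = 0.5340708 rad
swath = 2 * alt * tan(FOV/2) = 2 * 1528.759 * tan(0.2670354)
swath = 2 * 1528.759 * 0.273569
swath = 836.4423 km

836.4423 km


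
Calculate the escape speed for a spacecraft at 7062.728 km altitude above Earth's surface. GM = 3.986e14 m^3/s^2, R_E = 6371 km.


r = 6371.0 + 7062.728 = 13433.7280 km = 1.3433728e+07 m
v_esc = sqrt(2*mu/r) = sqrt(2*3.986e14 / 1.3433728e+07)
v_esc = 7703.4518 m/s = 7.7035 km/s

7.7035 km/s


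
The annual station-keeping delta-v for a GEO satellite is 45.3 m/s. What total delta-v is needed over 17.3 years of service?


dV = rate * years = 45.3 * 17.3
dV = 783.6900 m/s

783.6900 m/s


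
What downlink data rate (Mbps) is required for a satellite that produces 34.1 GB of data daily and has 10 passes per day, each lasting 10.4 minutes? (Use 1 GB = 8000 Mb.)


total contact time = 10 * 10.4 * 60 = 6240.0000 s
data = 34.1 GB = 272800.0000 Mb
rate = 272800.0000 / 6240.0000 = 43.7179 Mbps

43.7179 Mbps


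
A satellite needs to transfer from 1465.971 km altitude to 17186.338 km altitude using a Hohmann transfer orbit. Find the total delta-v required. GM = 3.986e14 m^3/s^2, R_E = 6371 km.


r1 = 7836.9710 km = 7.836971e+06 m
r2 = 23557.3380 km = 2.3557338e+07 m
dv1 = sqrt(mu/r1)*(sqrt(2*r2/(r1+r2)) - 1) = 1604.9709 m/s
dv2 = sqrt(mu/r2)*(1 - sqrt(2*r1/(r1+r2))) = 1206.9511 m/s
total dv = |dv1| + |dv2| = 1604.9709 + 1206.9511 = 2811.9220 m/s = 2.8119 km/s

2.8119 km/s


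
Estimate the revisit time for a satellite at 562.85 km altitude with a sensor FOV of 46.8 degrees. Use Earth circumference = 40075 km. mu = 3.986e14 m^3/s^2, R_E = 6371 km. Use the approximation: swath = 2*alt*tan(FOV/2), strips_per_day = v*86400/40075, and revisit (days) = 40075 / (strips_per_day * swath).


swath = 2*562.85*tan(0.408407) = 487.1339 km
v = sqrt(mu/r) = 7581.9589 m/s = 7.5820 km/s
strips/day = v*86400/40075 = 7.5820*86400/40075 = 16.3464
coverage/day = strips * swath = 16.3464 * 487.1339 = 7962.8765 km
revisit = 40075 / 7962.8765 = 5.0327 days

5.0327 days


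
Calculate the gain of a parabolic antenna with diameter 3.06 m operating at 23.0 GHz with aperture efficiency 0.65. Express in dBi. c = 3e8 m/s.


lambda = c/f = 3e8 / 2.3e+10 = 0.01304348 m
G = eta*(pi*D/lambda)^2 = 0.65*(pi*3.06/0.01304348)^2
G = 353076.7478 (linear)
G = 10*log10(353076.7478) = 55.4787 dBi

55.4787 dBi


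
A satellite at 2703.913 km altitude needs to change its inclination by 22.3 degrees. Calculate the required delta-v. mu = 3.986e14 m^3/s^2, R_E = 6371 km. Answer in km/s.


r = 9074.9130 km = 9.074913e+06 m
V = sqrt(mu/r) = 6627.4645 m/s
di = 22.3 deg = 0.3892084 rad
dV = 2*V*sin(di/2) = 2*6627.4645*sin(0.1946042)
dV = 2563.2148 m/s = 2.5632 km/s

2.5632 km/s


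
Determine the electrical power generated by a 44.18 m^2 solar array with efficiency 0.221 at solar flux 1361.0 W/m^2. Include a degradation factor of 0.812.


P = area * eta * S * degradation
P = 44.18 * 0.221 * 1361.0 * 0.812
P = 10790.2657 W

10790.2657 W


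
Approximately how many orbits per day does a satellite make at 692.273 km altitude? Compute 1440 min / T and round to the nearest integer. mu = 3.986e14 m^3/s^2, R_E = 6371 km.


r = 7.063273e+06 m
T = 2*pi*sqrt(r^3/mu) = 5907.7242 s = 98.4621 min
revs/day = 1440 / 98.4621 = 14.6249
Rounded: 15 revolutions per day

15 revolutions per day


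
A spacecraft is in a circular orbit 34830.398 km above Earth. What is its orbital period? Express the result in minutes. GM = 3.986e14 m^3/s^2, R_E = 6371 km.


r = 41201.3980 km = 4.1201398e+07 m
T = 2*pi*sqrt(r^3/mu) = 2*pi*sqrt(6.9941647e+22 / 3.986e14)
T = 83229.8572 s = 1387.1643 min

1387.1643 minutes


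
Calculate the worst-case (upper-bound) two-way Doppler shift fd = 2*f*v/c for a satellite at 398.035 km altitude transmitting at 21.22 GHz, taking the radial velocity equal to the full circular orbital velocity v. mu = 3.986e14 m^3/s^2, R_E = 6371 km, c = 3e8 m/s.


r = 6.769035e+06 m
v = sqrt(mu/r) = 7673.7080 m/s (worst-case radial velocity)
f = 21.22 GHz = 2.122e+10 Hz
fd = 2*f*v/c = 2*2.122e+10*7673.7080/3.0e+08
fd = 1.0855739e+06 Hz

1.0856e+06 Hz


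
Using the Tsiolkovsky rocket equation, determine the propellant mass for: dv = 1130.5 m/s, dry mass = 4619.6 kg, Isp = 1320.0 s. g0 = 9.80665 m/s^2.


ve = Isp * g0 = 1320.0 * 9.80665 = 12944.778000 m/s
mass ratio = exp(dv/ve) = exp(1130.5/12944.778000) = 1.09125948
m_prop = m_dry * (mr - 1) = 4619.6 * (1.09125948 - 1)
m_prop = 421.5823 kg

421.5823 kg


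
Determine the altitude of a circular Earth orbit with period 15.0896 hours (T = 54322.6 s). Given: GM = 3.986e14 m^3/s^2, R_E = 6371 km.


T = 54322.6 s
r = (mu*T^2/(4*pi^2))^(1/3) = (3.986e14 * 54322.6^2 / (4*pi^2))^(1/3)
r = 3.1001275e+07 m = 31001.2747 km
alt = r - R_E = 31001.2747 - 6371 = 24630.2747 km

24630.2747 km


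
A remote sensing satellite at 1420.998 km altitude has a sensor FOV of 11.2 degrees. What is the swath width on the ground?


FOV = 11.2 deg = 0.1954769 rad
swath = 2 * alt * tan(FOV/2) = 2 * 1420.998 * tan(0.09773844)
swath = 2 * 1420.998 * 0.09805086
swath = 278.6601 km

278.6601 km


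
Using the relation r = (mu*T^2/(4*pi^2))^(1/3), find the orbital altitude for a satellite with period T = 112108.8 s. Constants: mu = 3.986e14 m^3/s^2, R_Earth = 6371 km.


T = 112108.8 s
r = (mu*T^2/(4*pi^2))^(1/3) = (3.986e14 * 112108.8^2 / (4*pi^2))^(1/3)
r = 5.0251881e+07 m = 50251.8809 km
alt = r - R_E = 50251.8809 - 6371 = 43880.8809 km

43880.8809 km


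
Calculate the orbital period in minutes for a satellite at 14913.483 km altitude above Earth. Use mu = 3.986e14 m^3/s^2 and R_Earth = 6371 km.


r = 21284.4830 km = 2.1284483e+07 m
T = 2*pi*sqrt(r^3/mu) = 2*pi*sqrt(9.6424927e+21 / 3.986e14)
T = 30903.3727 s = 515.0562 min

515.0562 minutes


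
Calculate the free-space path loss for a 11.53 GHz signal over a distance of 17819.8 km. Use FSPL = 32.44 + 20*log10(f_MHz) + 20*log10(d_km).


f = 11.53 GHz = 11530.0000 MHz
d = 17819.8 km
FSPL = 32.44 + 20*log10(11530.0000) + 20*log10(17819.8)
FSPL = 32.44 + 81.2366 + 85.0181
FSPL = 198.6946 dB

198.6946 dB


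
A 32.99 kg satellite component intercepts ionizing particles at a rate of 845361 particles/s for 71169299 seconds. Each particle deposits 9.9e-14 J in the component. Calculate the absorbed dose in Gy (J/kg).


Total energy deposited = rate * time * E_per
  = 845361 * 71169299 * 9.9e-14 = 5.9562 J
Dose = E_total / mass = 5.9562 / 32.99
Dose = 0.180546 Gy

0.1805 Gy


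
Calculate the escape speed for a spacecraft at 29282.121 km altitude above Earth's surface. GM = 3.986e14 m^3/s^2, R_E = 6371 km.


r = 6371.0 + 29282.121 = 35653.1210 km = 3.5653121e+07 m
v_esc = sqrt(2*mu/r) = sqrt(2*3.986e14 / 3.5653121e+07)
v_esc = 4728.6249 m/s = 4.7286 km/s

4.7286 km/s


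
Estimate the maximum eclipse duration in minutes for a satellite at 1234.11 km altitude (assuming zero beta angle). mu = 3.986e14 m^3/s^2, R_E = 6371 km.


r = 7605.1100 km
T = 110.0065 min
Eclipse fraction = arcsin(R_E/r)/pi = arcsin(6371.0000/7605.1100)/pi
= arcsin(0.8377262)/pi = 0.3161155
Eclipse duration = 0.3161155 * 110.0065 = 34.7747 min

34.7747 minutes


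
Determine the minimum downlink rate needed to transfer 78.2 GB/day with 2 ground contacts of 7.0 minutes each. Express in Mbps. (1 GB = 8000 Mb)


total contact time = 2 * 7.0 * 60 = 840.0000 s
data = 78.2 GB = 625600.0000 Mb
rate = 625600.0000 / 840.0000 = 744.7619 Mbps

744.7619 Mbps


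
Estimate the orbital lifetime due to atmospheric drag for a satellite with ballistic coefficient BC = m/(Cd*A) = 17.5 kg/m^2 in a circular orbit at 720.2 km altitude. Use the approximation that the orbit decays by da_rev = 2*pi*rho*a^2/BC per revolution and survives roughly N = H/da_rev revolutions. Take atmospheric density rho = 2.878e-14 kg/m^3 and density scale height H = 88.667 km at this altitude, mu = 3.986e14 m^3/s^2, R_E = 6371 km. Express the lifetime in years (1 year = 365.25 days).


a = R_E + alt = 7091.2000 km = 7.0912e+06 m
da_rev = 2*pi*rho*a^2/BC = 2*pi*2.878e-14*(7.0912e+06)^2/17.5 = 0.519603512 m per revolution
N = H/da_rev = 88667.0000 m / 0.519603512 m = 170643.5732 revolutions
P = 2*pi*sqrt(a^3/mu) = 5942.7960 s
lifetime = N*P = 170643.5732 * 5942.7960 = 1.0140999e+09 s = 11737.2679 days
years = 11737.2679 / 365.25 = 32.1349 years

32.1349 years


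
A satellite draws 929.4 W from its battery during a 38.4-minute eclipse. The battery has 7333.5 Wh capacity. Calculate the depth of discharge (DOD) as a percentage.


E_used = P * t / 60 = 929.4 * 38.4 / 60 = 594.8160 Wh
DOD = E_used / E_total * 100 = 594.8160 / 7333.5 * 100
DOD = 8.1109 %

8.1109 %


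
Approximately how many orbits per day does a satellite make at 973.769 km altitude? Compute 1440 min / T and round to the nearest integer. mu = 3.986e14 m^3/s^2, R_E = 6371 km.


r = 7.344769e+06 m
T = 2*pi*sqrt(r^3/mu) = 6264.3849 s = 104.4064 min
revs/day = 1440 / 104.4064 = 13.7923
Rounded: 14 revolutions per day

14 revolutions per day


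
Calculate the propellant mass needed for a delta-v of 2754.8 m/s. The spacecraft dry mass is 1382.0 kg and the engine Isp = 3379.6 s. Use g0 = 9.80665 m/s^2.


ve = Isp * g0 = 3379.6 * 9.80665 = 33142.554340 m/s
mass ratio = exp(dv/ve) = exp(2754.8/33142.554340) = 1.08667190
m_prop = m_dry * (mr - 1) = 1382.0 * (1.08667190 - 1)
m_prop = 119.7806 kg

119.7806 kg


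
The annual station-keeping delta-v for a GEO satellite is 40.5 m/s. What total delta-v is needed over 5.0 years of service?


dV = rate * years = 40.5 * 5.0
dV = 202.5000 m/s

202.5000 m/s


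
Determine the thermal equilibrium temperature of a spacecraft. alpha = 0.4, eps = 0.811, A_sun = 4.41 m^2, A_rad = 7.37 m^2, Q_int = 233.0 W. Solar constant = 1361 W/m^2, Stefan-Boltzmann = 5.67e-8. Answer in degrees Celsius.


Numerator = alpha*S*A_sun + Q_int = 0.4*1361*4.41 + 233.0 = 2633.8040 W
Denominator = eps*sigma*A_rad = 0.811*5.67e-8*7.37 = 3.3889987e-07 W/K^4
T^4 = 7.7716289e+09 K^4
T = 296.9122 K = 23.7622 C

23.7622 degrees Celsius


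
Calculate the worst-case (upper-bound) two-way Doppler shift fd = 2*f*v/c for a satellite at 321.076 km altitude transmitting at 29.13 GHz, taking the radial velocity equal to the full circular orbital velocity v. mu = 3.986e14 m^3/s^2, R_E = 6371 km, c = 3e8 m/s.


r = 6.692076e+06 m
v = sqrt(mu/r) = 7717.7057 m/s (worst-case radial velocity)
f = 29.13 GHz = 2.913e+10 Hz
fd = 2*f*v/c = 2*2.913e+10*7717.7057/3.0e+08
fd = 1.4987785e+06 Hz

1.4988e+06 Hz


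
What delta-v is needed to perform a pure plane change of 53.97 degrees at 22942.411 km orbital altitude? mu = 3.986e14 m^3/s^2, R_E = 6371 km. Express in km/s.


r = 29313.4110 km = 2.9313411e+07 m
V = sqrt(mu/r) = 3687.5292 m/s
di = 53.97 deg = 0.9419542 rad
dV = 2*V*sin(di/2) = 2*3687.5292*sin(0.4709771)
dV = 3346.4860 m/s = 3.3465 km/s

3.3465 km/s


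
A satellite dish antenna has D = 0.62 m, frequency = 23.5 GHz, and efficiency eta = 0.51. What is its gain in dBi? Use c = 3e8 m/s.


lambda = c/f = 3e8 / 2.35e+10 = 0.01276596 m
G = eta*(pi*D/lambda)^2 = 0.51*(pi*0.62/0.01276596)^2
G = 11872.6186 (linear)
G = 10*log10(11872.6186) = 40.7455 dBi

40.7455 dBi


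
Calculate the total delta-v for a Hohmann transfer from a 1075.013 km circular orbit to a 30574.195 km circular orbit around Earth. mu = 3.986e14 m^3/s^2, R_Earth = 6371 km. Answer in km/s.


r1 = 7446.0130 km = 7.446013e+06 m
r2 = 36945.1950 km = 3.6945195e+07 m
dv1 = sqrt(mu/r1)*(sqrt(2*r2/(r1+r2)) - 1) = 2123.0140 m/s
dv2 = sqrt(mu/r2)*(1 - sqrt(2*r1/(r1+r2))) = 1382.1831 m/s
total dv = |dv1| + |dv2| = 2123.0140 + 1382.1831 = 3505.1971 m/s = 3.5052 km/s

3.5052 km/s


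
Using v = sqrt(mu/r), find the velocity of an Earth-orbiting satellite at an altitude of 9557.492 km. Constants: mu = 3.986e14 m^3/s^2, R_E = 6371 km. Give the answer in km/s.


r = R_E + alt = 6371.0 + 9557.492 = 15928.4920 km = 1.5928492e+07 m
v = sqrt(mu/r) = sqrt(3.986e14 / 1.5928492e+07) = 5002.4334 m/s = 5.0024 km/s

5.0024 km/s


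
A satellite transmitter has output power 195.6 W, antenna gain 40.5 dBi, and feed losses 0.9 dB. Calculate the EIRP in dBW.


Pt = 195.6 W = 22.9137 dBW
EIRP = Pt_dBW + Gt - losses = 22.9137 + 40.5 - 0.9 = 62.5137 dBW

62.5137 dBW


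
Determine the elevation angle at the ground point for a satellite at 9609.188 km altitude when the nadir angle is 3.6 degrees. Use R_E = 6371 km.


r = R_E + alt = 15980.1880 km
Law of sines in the satellite / Earth-center / ground-point triangle:
  sin(nadir)/R_E = sin(90 + el)/r  =>  cos(el) = (r/R_E)*sin(nadir)
cos(el) = (15980.1880 / 6371.0000) * sin(3.6 deg) = 0.1574956
el = arccos(0.1574956) = 80.9384 deg
(Earth-central angle = 90 - nadir - el = 5.4616 deg)

80.9384 degrees


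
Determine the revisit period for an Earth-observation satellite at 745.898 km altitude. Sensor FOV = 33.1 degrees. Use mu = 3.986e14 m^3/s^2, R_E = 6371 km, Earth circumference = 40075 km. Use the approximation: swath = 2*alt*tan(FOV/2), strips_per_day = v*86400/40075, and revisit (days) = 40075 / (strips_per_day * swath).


swath = 2*745.898*tan(0.288852) = 443.3065 km
v = sqrt(mu/r) = 7483.8190 m/s = 7.4838 km/s
strips/day = v*86400/40075 = 7.4838*86400/40075 = 16.1348
coverage/day = strips * swath = 16.1348 * 443.3065 = 7152.6607 km
revisit = 40075 / 7152.6607 = 5.6028 days

5.6028 days


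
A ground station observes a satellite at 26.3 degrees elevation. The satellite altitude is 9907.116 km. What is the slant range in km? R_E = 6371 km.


h = 9907.116 km, el = 26.3 deg
d = -R_E*sin(el) + sqrt((R_E*sin(el))^2 + 2*R_E*h + h^2)
d = -6371.0000*sin(0.4590216) + sqrt((6371.0000*0.4430712)^2 + 2*6371.0000*9907.116 + 9907.116^2)
d = 12420.4102 km

12420.4102 km


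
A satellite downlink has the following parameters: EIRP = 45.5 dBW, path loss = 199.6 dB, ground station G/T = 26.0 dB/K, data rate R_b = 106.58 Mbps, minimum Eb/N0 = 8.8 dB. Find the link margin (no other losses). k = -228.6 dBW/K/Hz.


C/N0 = EIRP - FSPL + G/T - k = 45.5 - 199.6 + 26.0 - (-228.6)
C/N0 = 100.5000 dB-Hz
R_b = 106.58 Mbps = 1.0658e+08 bps -> 10*log10(R_b) = 80.2768 dB-Hz
Eb/N0 = C/N0 - 10*log10(R_b) = 100.5000 - 80.2768 = 20.2232 dB
Margin = Eb/N0 - Eb/N0_req = 20.2232 - 8.8 = 11.4232 dB (link closes)

11.4232 dB


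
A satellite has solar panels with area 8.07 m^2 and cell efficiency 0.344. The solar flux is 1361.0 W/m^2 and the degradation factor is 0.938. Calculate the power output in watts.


P = area * eta * S * degradation
P = 8.07 * 0.344 * 1361.0 * 0.938
P = 3543.9937 W

3543.9937 W


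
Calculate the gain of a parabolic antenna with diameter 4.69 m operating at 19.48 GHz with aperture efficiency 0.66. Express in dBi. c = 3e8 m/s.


lambda = c/f = 3e8 / 1.948e+10 = 0.01540041 m
G = eta*(pi*D/lambda)^2 = 0.66*(pi*4.69/0.01540041)^2
G = 604122.1537 (linear)
G = 10*log10(604122.1537) = 57.8112 dBi

57.8112 dBi


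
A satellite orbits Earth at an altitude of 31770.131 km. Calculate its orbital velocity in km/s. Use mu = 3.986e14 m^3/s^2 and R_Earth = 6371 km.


r = R_E + alt = 6371.0 + 31770.131 = 38141.1310 km = 3.8141131e+07 m
v = sqrt(mu/r) = sqrt(3.986e14 / 3.8141131e+07) = 3232.7481 m/s = 3.2327 km/s

3.2327 km/s


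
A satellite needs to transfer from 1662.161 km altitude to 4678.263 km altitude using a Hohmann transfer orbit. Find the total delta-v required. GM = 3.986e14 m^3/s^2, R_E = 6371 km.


r1 = 8033.1610 km = 8.033161e+06 m
r2 = 11049.2630 km = 1.1049263e+07 m
dv1 = sqrt(mu/r1)*(sqrt(2*r2/(r1+r2)) - 1) = 536.2697 m/s
dv2 = sqrt(mu/r2)*(1 - sqrt(2*r1/(r1+r2))) = 495.0649 m/s
total dv = |dv1| + |dv2| = 536.2697 + 495.0649 = 1031.3347 m/s = 1.0313 km/s

1.0313 km/s


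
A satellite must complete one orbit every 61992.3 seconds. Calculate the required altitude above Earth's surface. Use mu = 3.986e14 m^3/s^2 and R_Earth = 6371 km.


T = 61992.3 s
r = (mu*T^2/(4*pi^2))^(1/3) = (3.986e14 * 61992.3^2 / (4*pi^2))^(1/3)
r = 3.38546e+07 m = 33854.5999 km
alt = r - R_E = 33854.5999 - 6371 = 27483.5999 km

27483.5999 km


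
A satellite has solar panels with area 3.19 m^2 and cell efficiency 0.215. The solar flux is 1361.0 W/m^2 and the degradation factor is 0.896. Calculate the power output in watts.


P = area * eta * S * degradation
P = 3.19 * 0.215 * 1361.0 * 0.896
P = 836.3639 W

836.3639 W


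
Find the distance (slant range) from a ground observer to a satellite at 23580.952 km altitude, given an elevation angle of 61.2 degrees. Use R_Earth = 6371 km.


h = 23580.952 km, el = 61.2 deg
d = -R_E*sin(el) + sqrt((R_E*sin(el))^2 + 2*R_E*h + h^2)
d = -6371.0000*sin(1.0681) + sqrt((6371.0000*0.8763067)^2 + 2*6371.0000*23580.952 + 23580.952^2)
d = 24211.3301 km

24211.3301 km


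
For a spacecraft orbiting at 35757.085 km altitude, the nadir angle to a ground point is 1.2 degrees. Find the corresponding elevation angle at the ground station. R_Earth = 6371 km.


r = R_E + alt = 42128.0850 km
Law of sines in the satellite / Earth-center / ground-point triangle:
  sin(nadir)/R_E = sin(90 + el)/r  =>  cos(el) = (r/R_E)*sin(nadir)
cos(el) = (42128.0850 / 6371.0000) * sin(1.2 deg) = 0.1384813
el = arccos(0.1384813) = 82.0400 deg
(Earth-central angle = 90 - nadir - el = 6.7600 deg)

82.0400 degrees


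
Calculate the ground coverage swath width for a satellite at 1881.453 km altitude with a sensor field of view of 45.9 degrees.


FOV = 45.9 deg = 0.8011061 rad
swath = 2 * alt * tan(FOV/2) = 2 * 1881.453 * tan(0.4005531)
swath = 2 * 1881.453 * 0.4234453
swath = 1593.3848 km

1593.3848 km


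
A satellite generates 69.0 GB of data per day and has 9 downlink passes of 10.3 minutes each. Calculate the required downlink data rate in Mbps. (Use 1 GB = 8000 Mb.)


total contact time = 9 * 10.3 * 60 = 5562.0000 s
data = 69.0 GB = 552000.0000 Mb
rate = 552000.0000 / 5562.0000 = 99.2449 Mbps

99.2449 Mbps


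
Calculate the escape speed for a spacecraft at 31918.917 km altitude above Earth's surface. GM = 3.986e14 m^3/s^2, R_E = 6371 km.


r = 6371.0 + 31918.917 = 38289.9170 km = 3.8289917e+07 m
v_esc = sqrt(2*mu/r) = sqrt(2*3.986e14 / 3.8289917e+07)
v_esc = 4562.9051 m/s = 4.5629 km/s

4.5629 km/s


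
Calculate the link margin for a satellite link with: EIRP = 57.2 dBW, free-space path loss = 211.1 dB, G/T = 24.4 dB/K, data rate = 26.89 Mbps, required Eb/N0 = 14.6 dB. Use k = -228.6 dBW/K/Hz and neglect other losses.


C/N0 = EIRP - FSPL + G/T - k = 57.2 - 211.1 + 24.4 - (-228.6)
C/N0 = 99.1000 dB-Hz
R_b = 26.89 Mbps = 2.689e+07 bps -> 10*log10(R_b) = 74.2959 dB-Hz
Eb/N0 = C/N0 - 10*log10(R_b) = 99.1000 - 74.2959 = 24.8041 dB
Margin = Eb/N0 - Eb/N0_req = 24.8041 - 14.6 = 10.2041 dB (link closes)

10.2041 dB


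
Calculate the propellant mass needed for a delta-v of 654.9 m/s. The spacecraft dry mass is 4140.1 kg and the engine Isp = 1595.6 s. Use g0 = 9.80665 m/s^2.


ve = Isp * g0 = 1595.6 * 9.80665 = 15647.490740 m/s
mass ratio = exp(dv/ve) = exp(654.9/15647.490740) = 1.04274156
m_prop = m_dry * (mr - 1) = 4140.1 * (1.04274156 - 1)
m_prop = 176.9543 kg

176.9543 kg


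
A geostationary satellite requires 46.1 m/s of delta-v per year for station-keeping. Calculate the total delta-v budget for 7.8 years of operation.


dV = rate * years = 46.1 * 7.8
dV = 359.5800 m/s

359.5800 m/s


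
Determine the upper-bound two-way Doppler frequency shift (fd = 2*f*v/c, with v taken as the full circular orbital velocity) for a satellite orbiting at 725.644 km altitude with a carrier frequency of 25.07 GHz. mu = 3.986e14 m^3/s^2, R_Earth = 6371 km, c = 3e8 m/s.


r = 7.096644e+06 m
v = sqrt(mu/r) = 7494.4909 m/s (worst-case radial velocity)
f = 25.07 GHz = 2.507e+10 Hz
fd = 2*f*v/c = 2*2.507e+10*7494.4909/3.0e+08
fd = 1.2525792e+06 Hz

1.2526e+06 Hz


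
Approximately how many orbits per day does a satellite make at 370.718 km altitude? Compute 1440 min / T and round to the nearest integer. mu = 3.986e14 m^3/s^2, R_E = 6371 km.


r = 6.741718e+06 m
T = 2*pi*sqrt(r^3/mu) = 5508.9280 s = 91.8155 min
revs/day = 1440 / 91.8155 = 15.6836
Rounded: 16 revolutions per day

16 revolutions per day


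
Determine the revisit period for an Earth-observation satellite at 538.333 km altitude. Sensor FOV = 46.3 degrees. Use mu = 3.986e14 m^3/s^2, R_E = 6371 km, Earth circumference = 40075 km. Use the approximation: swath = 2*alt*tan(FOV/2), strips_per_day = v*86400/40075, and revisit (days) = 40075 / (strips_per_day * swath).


swath = 2*538.333*tan(0.4040437) = 460.3479 km
v = sqrt(mu/r) = 7595.3989 m/s = 7.5954 km/s
strips/day = v*86400/40075 = 7.5954*86400/40075 = 16.3754
coverage/day = strips * swath = 16.3754 * 460.3479 = 7538.3613 km
revisit = 40075 / 7538.3613 = 5.3161 days

5.3161 days


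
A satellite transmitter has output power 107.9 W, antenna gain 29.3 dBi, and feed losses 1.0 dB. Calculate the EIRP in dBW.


Pt = 107.9 W = 20.3302 dBW
EIRP = Pt_dBW + Gt - losses = 20.3302 + 29.3 - 1.0 = 48.6302 dBW

48.6302 dBW


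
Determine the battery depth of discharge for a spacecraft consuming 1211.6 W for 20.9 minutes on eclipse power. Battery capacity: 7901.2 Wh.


E_used = P * t / 60 = 1211.6 * 20.9 / 60 = 422.0407 Wh
DOD = E_used / E_total * 100 = 422.0407 / 7901.2 * 100
DOD = 5.3415 %

5.3415 %


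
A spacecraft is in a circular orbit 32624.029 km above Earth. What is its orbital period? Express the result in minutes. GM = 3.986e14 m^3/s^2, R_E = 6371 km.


r = 38995.0290 km = 3.8995029e+07 m
T = 2*pi*sqrt(r^3/mu) = 2*pi*sqrt(5.929632e+22 / 3.986e14)
T = 76634.6349 s = 1277.2439 min

1277.2439 minutes


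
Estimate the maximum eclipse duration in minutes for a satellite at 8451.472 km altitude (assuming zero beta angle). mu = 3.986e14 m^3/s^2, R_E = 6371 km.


r = 14822.4720 km
T = 299.3236 min
Eclipse fraction = arcsin(R_E/r)/pi = arcsin(6371.0000/14822.4720)/pi
= arcsin(0.4298203)/pi = 0.1414231
Eclipse duration = 0.1414231 * 299.3236 = 42.3313 min

42.3313 minutes


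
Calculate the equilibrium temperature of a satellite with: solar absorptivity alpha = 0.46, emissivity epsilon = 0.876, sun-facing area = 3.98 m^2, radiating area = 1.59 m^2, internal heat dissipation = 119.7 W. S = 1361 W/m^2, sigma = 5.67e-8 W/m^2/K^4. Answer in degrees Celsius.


Numerator = alpha*S*A_sun + Q_int = 0.46*1361*3.98 + 119.7 = 2611.4188 W
Denominator = eps*sigma*A_rad = 0.876*5.67e-8*1.59 = 7.8974028e-08 W/K^4
T^4 = 3.3066805e+10 K^4
T = 426.4303 K = 153.2803 C

153.2803 degrees Celsius


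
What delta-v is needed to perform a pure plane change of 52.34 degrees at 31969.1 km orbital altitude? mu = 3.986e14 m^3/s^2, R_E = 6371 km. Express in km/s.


r = 38340.1000 km = 3.83401e+07 m
V = sqrt(mu/r) = 3224.3489 m/s
di = 52.34 deg = 0.9135053 rad
dV = 2*V*sin(di/2) = 2*3224.3489*sin(0.4567527)
dV = 2844.1078 m/s = 2.8441 km/s

2.8441 km/s


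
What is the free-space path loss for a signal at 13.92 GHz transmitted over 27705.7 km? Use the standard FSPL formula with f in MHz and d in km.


f = 13.92 GHz = 13920.0000 MHz
d = 27705.7 km
FSPL = 32.44 + 20*log10(13920.0000) + 20*log10(27705.7)
FSPL = 32.44 + 82.8728 + 88.8514
FSPL = 204.1642 dB

204.1642 dB


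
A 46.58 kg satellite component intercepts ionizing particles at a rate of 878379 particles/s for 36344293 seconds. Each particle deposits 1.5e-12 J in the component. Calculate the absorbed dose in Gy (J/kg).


Total energy deposited = rate * time * E_per
  = 878379 * 36344293 * 1.5e-12 = 47.8861 J
Dose = E_total / mass = 47.8861 / 46.58
Dose = 1.0280 Gy

1.0280 Gy


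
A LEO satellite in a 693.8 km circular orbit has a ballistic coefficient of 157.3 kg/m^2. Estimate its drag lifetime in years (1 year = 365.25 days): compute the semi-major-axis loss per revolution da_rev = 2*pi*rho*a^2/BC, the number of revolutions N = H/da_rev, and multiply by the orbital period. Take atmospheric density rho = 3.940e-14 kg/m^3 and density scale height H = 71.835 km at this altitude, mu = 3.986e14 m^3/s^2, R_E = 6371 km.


a = R_E + alt = 7064.8000 km = 7.0648e+06 m
da_rev = 2*pi*rho*a^2/BC = 2*pi*3.940e-14*(7.0648e+06)^2/157.3 = 0.0785501667 m per revolution
N = H/da_rev = 71835.0000 m / 0.0785501667 m = 914511.1082 revolutions
P = 2*pi*sqrt(a^3/mu) = 5909.6400 s
lifetime = N*P = 914511.1082 * 5909.6400 = 5.4044315e+09 s = 62551.2901 days
years = 62551.2901 / 365.25 = 171.2561 years

171.2561 years


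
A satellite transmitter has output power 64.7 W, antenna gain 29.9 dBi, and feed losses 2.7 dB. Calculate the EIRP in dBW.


Pt = 64.7 W = 18.1090 dBW
EIRP = Pt_dBW + Gt - losses = 18.1090 + 29.9 - 2.7 = 45.3090 dBW

45.3090 dBW


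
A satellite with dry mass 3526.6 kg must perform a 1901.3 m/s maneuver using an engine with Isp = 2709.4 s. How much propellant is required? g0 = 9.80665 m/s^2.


ve = Isp * g0 = 2709.4 * 9.80665 = 26570.137510 m/s
mass ratio = exp(dv/ve) = exp(1901.3/26570.137510) = 1.07418021
m_prop = m_dry * (mr - 1) = 3526.6 * (1.07418021 - 1)
m_prop = 261.6039 kg

261.6039 kg


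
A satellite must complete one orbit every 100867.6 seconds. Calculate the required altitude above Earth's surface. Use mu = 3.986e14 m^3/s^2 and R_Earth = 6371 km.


T = 100867.6 s
r = (mu*T^2/(4*pi^2))^(1/3) = (3.986e14 * 100867.6^2 / (4*pi^2))^(1/3)
r = 4.6833899e+07 m = 46833.8986 km
alt = r - R_E = 46833.8986 - 6371 = 40462.8986 km

40462.8986 km


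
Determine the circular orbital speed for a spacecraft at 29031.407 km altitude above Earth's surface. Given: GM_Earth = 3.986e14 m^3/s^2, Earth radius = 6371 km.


r = R_E + alt = 6371.0 + 29031.407 = 35402.4070 km = 3.5402407e+07 m
v = sqrt(mu/r) = sqrt(3.986e14 / 3.5402407e+07) = 3355.4614 m/s = 3.3555 km/s

3.3555 km/s


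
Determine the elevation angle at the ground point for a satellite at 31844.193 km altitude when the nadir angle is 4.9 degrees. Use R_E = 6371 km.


r = R_E + alt = 38215.1930 km
Law of sines in the satellite / Earth-center / ground-point triangle:
  sin(nadir)/R_E = sin(90 + el)/r  =>  cos(el) = (r/R_E)*sin(nadir)
cos(el) = (38215.1930 / 6371.0000) * sin(4.9 deg) = 0.5123566
el = arccos(0.5123566) = 59.1791 deg
(Earth-central angle = 90 - nadir - el = 25.9209 deg)

59.1791 degrees


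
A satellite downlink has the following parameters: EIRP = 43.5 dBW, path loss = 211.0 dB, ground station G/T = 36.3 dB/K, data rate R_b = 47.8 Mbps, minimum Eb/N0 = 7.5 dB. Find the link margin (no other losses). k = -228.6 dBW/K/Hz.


C/N0 = EIRP - FSPL + G/T - k = 43.5 - 211.0 + 36.3 - (-228.6)
C/N0 = 97.4000 dB-Hz
R_b = 47.8 Mbps = 4.78e+07 bps -> 10*log10(R_b) = 76.7943 dB-Hz
Eb/N0 = C/N0 - 10*log10(R_b) = 97.4000 - 76.7943 = 20.6057 dB
Margin = Eb/N0 - Eb/N0_req = 20.6057 - 7.5 = 13.1057 dB (link closes)

13.1057 dB


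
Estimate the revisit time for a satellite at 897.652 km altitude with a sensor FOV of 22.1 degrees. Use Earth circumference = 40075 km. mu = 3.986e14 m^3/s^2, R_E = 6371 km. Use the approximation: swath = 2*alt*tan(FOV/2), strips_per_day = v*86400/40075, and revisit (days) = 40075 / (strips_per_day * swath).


swath = 2*897.652*tan(0.1928589) = 350.5979 km
v = sqrt(mu/r) = 7405.2838 m/s = 7.4053 km/s
strips/day = v*86400/40075 = 7.4053*86400/40075 = 15.9655
coverage/day = strips * swath = 15.9655 * 350.5979 = 5597.4633 km
revisit = 40075 / 5597.4633 = 7.1595 days

7.1595 days


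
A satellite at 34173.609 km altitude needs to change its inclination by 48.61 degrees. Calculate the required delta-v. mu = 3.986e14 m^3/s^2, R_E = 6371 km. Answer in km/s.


r = 40544.6090 km = 4.0544609e+07 m
V = sqrt(mu/r) = 3135.4660 m/s
di = 48.61 deg = 0.8484045 rad
dV = 2*V*sin(di/2) = 2*3135.4660*sin(0.4242023)
dV = 2581.0773 m/s = 2.5811 km/s

2.5811 km/s


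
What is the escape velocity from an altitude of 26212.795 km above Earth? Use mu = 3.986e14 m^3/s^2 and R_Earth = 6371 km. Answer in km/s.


r = 6371.0 + 26212.795 = 32583.7950 km = 3.2583795e+07 m
v_esc = sqrt(2*mu/r) = sqrt(2*3.986e14 / 3.2583795e+07)
v_esc = 4946.3269 m/s = 4.9463 km/s

4.9463 km/s


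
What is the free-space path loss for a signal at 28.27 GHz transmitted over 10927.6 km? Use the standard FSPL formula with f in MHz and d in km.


f = 28.27 GHz = 28270.0000 MHz
d = 10927.6 km
FSPL = 32.44 + 20*log10(28270.0000) + 20*log10(10927.6)
FSPL = 32.44 + 89.0265 + 80.7705
FSPL = 202.2370 dB

202.2370 dB


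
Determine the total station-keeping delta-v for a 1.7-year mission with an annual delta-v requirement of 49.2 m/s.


dV = rate * years = 49.2 * 1.7
dV = 83.6400 m/s

83.6400 m/s


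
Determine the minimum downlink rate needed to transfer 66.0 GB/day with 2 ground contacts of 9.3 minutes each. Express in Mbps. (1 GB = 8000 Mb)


total contact time = 2 * 9.3 * 60 = 1116.0000 s
data = 66.0 GB = 528000.0000 Mb
rate = 528000.0000 / 1116.0000 = 473.1183 Mbps

473.1183 Mbps


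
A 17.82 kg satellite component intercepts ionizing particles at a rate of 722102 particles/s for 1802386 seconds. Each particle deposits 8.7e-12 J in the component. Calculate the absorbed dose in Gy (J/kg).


Total energy deposited = rate * time * E_per
  = 722102 * 1802386 * 8.7e-12 = 11.3231 J
Dose = E_total / mass = 11.3231 / 17.82
Dose = 0.6354156 Gy

0.6354 Gy


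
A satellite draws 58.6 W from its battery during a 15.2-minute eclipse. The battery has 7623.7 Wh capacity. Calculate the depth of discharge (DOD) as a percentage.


E_used = P * t / 60 = 58.6 * 15.2 / 60 = 14.8453 Wh
DOD = E_used / E_total * 100 = 14.8453 / 7623.7 * 100
DOD = 0.1947261 %

0.1947 %


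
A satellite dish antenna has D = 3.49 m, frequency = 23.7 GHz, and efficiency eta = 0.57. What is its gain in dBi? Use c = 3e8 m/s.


lambda = c/f = 3e8 / 2.37e+10 = 0.01265823 m
G = eta*(pi*D/lambda)^2 = 0.57*(pi*3.49/0.01265823)^2
G = 427641.2965 (linear)
G = 10*log10(427641.2965) = 56.3108 dBi

56.3108 dBi


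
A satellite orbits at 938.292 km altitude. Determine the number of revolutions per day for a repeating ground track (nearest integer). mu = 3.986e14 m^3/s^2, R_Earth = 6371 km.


r = 7.309292e+06 m
T = 2*pi*sqrt(r^3/mu) = 6219.0520 s = 103.6509 min
revs/day = 1440 / 103.6509 = 13.8928
Rounded: 14 revolutions per day

14 revolutions per day


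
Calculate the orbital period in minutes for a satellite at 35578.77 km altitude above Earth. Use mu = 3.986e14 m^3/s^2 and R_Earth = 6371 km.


r = 41949.7700 km = 4.194977e+07 m
T = 2*pi*sqrt(r^3/mu) = 2*pi*sqrt(7.3822501e+22 / 3.986e14)
T = 85507.7733 s = 1425.1296 min

1425.1296 minutes


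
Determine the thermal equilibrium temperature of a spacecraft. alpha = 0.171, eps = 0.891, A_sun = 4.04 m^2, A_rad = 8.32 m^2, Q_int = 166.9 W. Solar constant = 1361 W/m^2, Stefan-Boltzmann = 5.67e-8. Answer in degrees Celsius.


Numerator = alpha*S*A_sun + Q_int = 0.171*1361*4.04 + 166.9 = 1107.1332 W
Denominator = eps*sigma*A_rad = 0.891*5.67e-8*8.32 = 4.203239e-07 W/K^4
T^4 = 2.6340002e+09 K^4
T = 226.5447 K = -46.6053 C

-46.6053 degrees Celsius


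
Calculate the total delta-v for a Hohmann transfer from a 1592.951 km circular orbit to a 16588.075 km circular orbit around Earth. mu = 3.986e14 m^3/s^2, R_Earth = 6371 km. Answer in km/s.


r1 = 7963.9510 km = 7.963951e+06 m
r2 = 22959.0750 km = 2.2959075e+07 m
dv1 = sqrt(mu/r1)*(sqrt(2*r2/(r1+r2)) - 1) = 1546.3183 m/s
dv2 = sqrt(mu/r2)*(1 - sqrt(2*r1/(r1+r2))) = 1176.2893 m/s
total dv = |dv1| + |dv2| = 1546.3183 + 1176.2893 = 2722.6077 m/s = 2.7226 km/s

2.7226 km/s


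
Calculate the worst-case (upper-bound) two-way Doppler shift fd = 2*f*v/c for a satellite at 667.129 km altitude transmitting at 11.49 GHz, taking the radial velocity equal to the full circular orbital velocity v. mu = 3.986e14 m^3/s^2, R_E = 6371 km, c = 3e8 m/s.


r = 7.038129e+06 m
v = sqrt(mu/r) = 7525.5810 m/s (worst-case radial velocity)
f = 11.49 GHz = 1.149e+10 Hz
fd = 2*f*v/c = 2*1.149e+10*7525.5810/3.0e+08
fd = 576459.5063 Hz

576459.5063 Hz


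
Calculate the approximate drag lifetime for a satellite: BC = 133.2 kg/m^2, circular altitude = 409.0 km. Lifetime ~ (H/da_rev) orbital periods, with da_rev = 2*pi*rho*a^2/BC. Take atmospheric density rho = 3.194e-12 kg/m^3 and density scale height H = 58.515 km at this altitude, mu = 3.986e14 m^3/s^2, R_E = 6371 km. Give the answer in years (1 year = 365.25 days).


a = R_E + alt = 6780.0000 km = 6.78e+06 m
da_rev = 2*pi*rho*a^2/BC = 2*pi*3.194e-12*(6.78e+06)^2/133.2 = 6.925800 m per revolution
N = H/da_rev = 58515.0000 m / 6.925800 m = 8448.8435 revolutions
P = 2*pi*sqrt(a^3/mu) = 5555.9172 s
lifetime = N*P = 8448.8435 * 5555.9172 = 4.6941075e+07 s = 543.2995 days
years = 543.2995 / 365.25 = 1.4875 years

1.4875 years
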